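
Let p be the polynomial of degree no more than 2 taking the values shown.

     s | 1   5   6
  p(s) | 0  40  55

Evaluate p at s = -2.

-9

Write p(s) = as^2 + bs + c. Substituting each data point gives a linear system:
  a + b + c = 0
  25a + 5b + c = 40
  36a + 6b + c = 55
Solving the system yields a = 1, b = 4, c = -5.
So p(s) = s^2 + 4s - 5.
Then p(-2) = -9.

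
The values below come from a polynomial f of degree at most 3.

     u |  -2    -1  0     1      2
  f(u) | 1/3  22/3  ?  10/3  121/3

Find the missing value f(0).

1/3

The 4 known points determine the degree-3 polynomial uniquely.
Write f(u) = au^3 + bu^2 + cu + d. Substituting each data point gives a linear system:
  -8a + 4b - 2c + d = 1/3
  -a + b - c + d = 22/3
  a + b + c + d = 10/3
  8a + 4b + 2c + d = 121/3
Solving the system yields a = 4, b = 5, c = -6, d = 1/3.
So f(u) = 4u^3 + 5u^2 - 6u + 1/3.
Then f(0) = 1/3.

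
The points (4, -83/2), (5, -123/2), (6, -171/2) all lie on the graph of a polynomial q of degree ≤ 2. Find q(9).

Forward differences of the values at n = 4, 5, 6:
  q  : -83/2  -123/2  -171/2
  Δ  : -20  -24
  Δ^2: -4
The second differences are constant, confirming degree 2.
Interpolating (Newton forward form) and evaluating at n = 9 gives q(9) = -363/2.

-363/2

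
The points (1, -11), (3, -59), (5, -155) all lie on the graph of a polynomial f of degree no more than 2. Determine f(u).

Write f(u) = au^2 + bu + c. Substituting each data point gives a linear system:
  a + b + c = -11
  9a + 3b + c = -59
  25a + 5b + c = -155
Solving the system yields a = -6, b = 0, c = -5.
So f(u) = -6u^2 - 5.
Check: f(1) = -11. ✓

f(u) = -6u^2 - 5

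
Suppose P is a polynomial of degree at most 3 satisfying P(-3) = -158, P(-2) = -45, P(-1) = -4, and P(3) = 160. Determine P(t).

P(t) = 6t^3 - t + 1

Write P(t) = at^3 + bt^2 + ct + d. Substituting each data point gives a linear system:
  -27a + 9b - 3c + d = -158
  -8a + 4b - 2c + d = -45
  -a + b - c + d = -4
  27a + 9b + 3c + d = 160
Solving the system yields a = 6, b = 0, c = -1, d = 1.
So P(t) = 6t^3 - t + 1.
Check: P(-2) = -45. ✓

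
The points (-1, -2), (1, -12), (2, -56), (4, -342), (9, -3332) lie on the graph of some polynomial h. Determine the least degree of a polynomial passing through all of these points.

Divided differences on the nodes -1, 1, 2, 4, 9:
  order 0: -2  -12  -56  -342  -3332
  order 1: -5  -44  -143  -598
  order 2: -13  -33  -65
  order 3: -4  -4
  order 4: 0
The order-3 divided differences are all -4 (nonzero) and every higher order vanishes, so the data lies on a polynomial of degree exactly 3.

3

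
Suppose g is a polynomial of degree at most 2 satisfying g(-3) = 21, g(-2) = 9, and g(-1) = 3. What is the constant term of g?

Write g(s) = as^2 + bs + c. Substituting each data point gives a linear system:
  9a - 3b + c = 21
  4a - 2b + c = 9
  a - b + c = 3
Solving the system yields a = 3, b = 3, c = 3.
So g(s) = 3s^2 + 3s + 3.
The constant term is 3.

3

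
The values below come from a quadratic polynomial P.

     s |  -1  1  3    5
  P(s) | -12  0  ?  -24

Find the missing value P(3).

-4

The 3 known points determine the degree-2 polynomial uniquely.
Write P(s) = as^2 + bs + c. Substituting each data point gives a linear system:
  a - b + c = -12
  a + b + c = 0
  25a + 5b + c = -24
Solving the system yields a = -2, b = 6, c = -4.
So P(s) = -2s^2 + 6s - 4.
Then P(3) = -4.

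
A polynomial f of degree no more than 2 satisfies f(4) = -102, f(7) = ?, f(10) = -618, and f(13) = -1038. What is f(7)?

-306

On equispaced nodes a degree-2 polynomial has vanishing third forward difference, so
  - f(4) + 3·f(7) - 3·f(10) + f(13) = 0.
Substituting the known values and solving for f(7):
  3·f(7) = -918
  f(7) = -306.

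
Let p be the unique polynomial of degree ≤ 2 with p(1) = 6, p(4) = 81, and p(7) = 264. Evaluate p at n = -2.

Write p(n) = an^2 + bn + c. Substituting each data point gives a linear system:
  a + b + c = 6
  16a + 4b + c = 81
  49a + 7b + c = 264
Solving the system yields a = 6, b = -5, c = 5.
So p(n) = 6n^2 - 5n + 5.
Then p(-2) = 39.

39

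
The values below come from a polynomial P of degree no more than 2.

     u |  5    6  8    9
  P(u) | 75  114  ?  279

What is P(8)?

The 3 known points determine the degree-2 polynomial uniquely.
Write P(u) = au^2 + bu + c. Substituting each data point gives a linear system:
  25a + 5b + c = 75
  36a + 6b + c = 114
  81a + 9b + c = 279
Solving the system yields a = 4, b = -5, c = 0.
So P(u) = 4u^2 - 5u.
Then P(8) = 216.

216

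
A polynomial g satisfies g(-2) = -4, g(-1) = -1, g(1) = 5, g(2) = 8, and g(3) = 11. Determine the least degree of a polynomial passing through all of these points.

Divided differences on the nodes -2, -1, 1, 2, 3:
  order 0: -4  -1  5  8  11
  order 1: 3  3  3  3
  order 2: 0  0  0
  order 3: 0  0
  order 4: 0
The order-1 divided differences are all 3 (nonzero) and every higher order vanishes, so the data lies on a polynomial of degree exactly 1.

1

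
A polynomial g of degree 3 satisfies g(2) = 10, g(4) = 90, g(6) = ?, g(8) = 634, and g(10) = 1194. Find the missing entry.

282

The 4 known points determine the degree-3 polynomial uniquely.
Write g(x) = ax^3 + bx^2 + cx + d. Substituting each data point gives a linear system:
  8a + 4b + 2c + d = 10
  64a + 16b + 4c + d = 90
  512a + 64b + 8c + d = 634
  1000a + 100b + 10c + d = 1194
Solving the system yields a = 1, b = 2, c = 0, d = -6.
So g(x) = x³ + 2x² - 6.
Then g(6) = 282.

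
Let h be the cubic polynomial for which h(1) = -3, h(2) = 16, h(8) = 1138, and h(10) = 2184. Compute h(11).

Using the Lagrange interpolation formula with nodes 1, 2, 8, 10:
  L_0(s) = (s - 2)(s - 8)(s - 10) / -63
  L_1(s) = (s - 1)(s - 8)(s - 10) / 48
  L_2(s) = (s - 1)(s - 2)(s - 10) / -84
  L_3(s) = (s - 1)(s - 2)(s - 8) / 144
Then h(s) = -3·L_0(s) + 16·L_1(s) + 1138·L_2(s) + 2184·L_3(s).
Expanding and collecting terms gives h(s) = 2s^3 + 2s^2 - s - 6.
Evaluating at s = 11: h(11) = 2887.

2887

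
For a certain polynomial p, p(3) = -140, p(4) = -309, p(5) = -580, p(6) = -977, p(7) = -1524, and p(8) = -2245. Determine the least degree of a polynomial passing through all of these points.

3

Forward differences of the values at u = 3, 4, 5, 6, 7, 8:
  p  : -140  -309  -580  -977  -1524  -2245
  Δ  : -169  -271  -397  -547  -721
  Δ^2: -102  -126  -150  -174
  Δ^3: -24  -24  -24
  Δ^4: 0  0
  Δ^5: 0
The third differences are constant (-24) and nonzero, while all higher differences vanish, so the minimal degree is 3.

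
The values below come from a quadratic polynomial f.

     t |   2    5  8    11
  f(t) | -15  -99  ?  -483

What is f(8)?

-255

The 3 known points determine the degree-2 polynomial uniquely.
Write f(t) = at^2 + bt + c. Substituting each data point gives a linear system:
  4a + 2b + c = -15
  25a + 5b + c = -99
  121a + 11b + c = -483
Solving the system yields a = -4, b = 0, c = 1.
So f(t) = -4t^2 + 1.
Then f(8) = -255.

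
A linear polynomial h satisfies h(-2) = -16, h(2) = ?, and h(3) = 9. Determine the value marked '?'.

4

The 2 known points determine the degree-1 polynomial uniquely.
Write h(n) = an + b. Substituting each data point gives a linear system:
  -2a + b = -16
  3a + b = 9
Solving the system yields a = 5, b = -6.
So h(n) = 5n - 6.
Then h(2) = 4.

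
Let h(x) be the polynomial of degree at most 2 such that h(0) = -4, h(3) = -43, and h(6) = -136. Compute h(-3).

Forward differences of the values at x = 0, 3, 6:
  h  : -4  -43  -136
  Δ  : -39  -93
  Δ^2: -54
The second differences are constant, confirming degree 2.
Interpolating (Newton forward form) and evaluating at x = -3 gives h(-3) = -19.

-19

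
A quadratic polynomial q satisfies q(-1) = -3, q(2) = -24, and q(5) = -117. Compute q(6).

Forward differences of the values at s = -1, 2, 5:
  q  : -3  -24  -117
  Δ  : -21  -93
  Δ^2: -72
The second differences are constant, confirming degree 2.
Interpolating (Newton forward form) and evaluating at s = 6 gives q(6) = -164.

-164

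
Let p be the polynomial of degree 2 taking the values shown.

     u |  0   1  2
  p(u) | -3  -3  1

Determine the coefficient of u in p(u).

Write p(u) = au^2 + bu + c. Substituting each data point gives a linear system:
  c = -3
  a + b + c = -3
  4a + 2b + c = 1
Solving the system yields a = 2, b = -2, c = -3.
So p(u) = 2u^2 - 2u - 3.
The coefficient of u is -2.

-2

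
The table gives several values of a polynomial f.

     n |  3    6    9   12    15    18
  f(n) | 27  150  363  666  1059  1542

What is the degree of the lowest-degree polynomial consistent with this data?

2

Forward differences of the values at n = 3, 6, 9, 12, 15, 18:
  f  : 27  150  363  666  1059  1542
  Δ  : 123  213  303  393  483
  Δ^2: 90  90  90  90
  Δ^3: 0  0  0
  Δ^4: 0  0
  Δ^5: 0
The second differences are constant (90) and nonzero, while all higher differences vanish, so the minimal degree is 2.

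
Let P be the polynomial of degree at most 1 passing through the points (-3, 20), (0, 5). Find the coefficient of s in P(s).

Write P(s) = as + b. Substituting each data point gives a linear system:
  -3a + b = 20
  b = 5
Solving the system yields a = -5, b = 5.
So P(s) = -5s + 5.
The leading coefficient is -5.

-5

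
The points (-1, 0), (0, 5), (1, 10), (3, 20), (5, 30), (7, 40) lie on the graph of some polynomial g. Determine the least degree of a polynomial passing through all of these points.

Divided differences on the nodes -1, 0, 1, 3, 5, 7:
  order 0: 0  5  10  20  30  40
  order 1: 5  5  5  5  5
  order 2: 0  0  0  0
  order 3: 0  0  0
  order 4: 0  0
  order 5: 0
The order-1 divided differences are all 5 (nonzero) and every higher order vanishes, so the data lies on a polynomial of degree exactly 1.

1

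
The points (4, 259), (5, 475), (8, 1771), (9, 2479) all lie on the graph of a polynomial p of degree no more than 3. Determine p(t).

p(t) = 3t^3 + 3t^2 + 6t - 5

Using the Lagrange interpolation formula with nodes 4, 5, 8, 9:
  L_0(t) = (t - 5)(t - 8)(t - 9) / -20
  L_1(t) = (t - 4)(t - 8)(t - 9) / 12
  L_2(t) = (t - 4)(t - 5)(t - 9) / -12
  L_3(t) = (t - 4)(t - 5)(t - 8) / 20
Then p(t) = 259·L_0(t) + 475·L_1(t) + 1771·L_2(t) + 2479·L_3(t).
Expanding and collecting terms gives p(t) = 3t^3 + 3t^2 + 6t - 5.
Check: p(5) = 475. ✓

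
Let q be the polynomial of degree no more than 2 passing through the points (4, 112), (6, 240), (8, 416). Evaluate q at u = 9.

522

Forward differences of the values at u = 4, 6, 8:
  q  : 112  240  416
  Δ  : 128  176
  Δ^2: 48
The second differences are constant, confirming degree 2.
Interpolating (Newton forward form) and evaluating at u = 9 gives q(9) = 522.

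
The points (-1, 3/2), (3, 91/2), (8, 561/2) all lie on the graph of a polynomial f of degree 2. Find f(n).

f(n) = 4n^2 + 3n + 1/2

Using the Lagrange interpolation formula with nodes -1, 3, 8:
  L_0(n) = (n - 3)(n - 8) / 36
  L_1(n) = (n + 1)(n - 8) / -20
  L_2(n) = (n + 1)(n - 3) / 45
Then f(n) = 3/2·L_0(n) + 91/2·L_1(n) + 561/2·L_2(n).
Expanding and collecting terms gives f(n) = 4n^2 + 3n + 1/2.
Check: f(3) = 91/2. ✓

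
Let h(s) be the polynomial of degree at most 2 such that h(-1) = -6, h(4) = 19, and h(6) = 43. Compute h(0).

Write h(s) = as^2 + bs + c. Substituting each data point gives a linear system:
  a - b + c = -6
  16a + 4b + c = 19
  36a + 6b + c = 43
Solving the system yields a = 1, b = 2, c = -5.
So h(s) = s^2 + 2s - 5.
Then h(0) = -5.

-5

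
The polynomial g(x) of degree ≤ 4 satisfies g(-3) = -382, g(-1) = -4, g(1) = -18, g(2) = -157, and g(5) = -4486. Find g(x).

g(x) = -6x^4 - 5x^3 - 4x^2 - 2x - 1

Write g(x) = ax^4 + bx^3 + cx^2 + dx + e. Substituting each data point gives a linear system:
  81a - 27b + 9c - 3d + e = -382
  a - b + c - d + e = -4
  a + b + c + d + e = -18
  16a + 8b + 4c + 2d + e = -157
  625a + 125b + 25c + 5d + e = -4486
Solving the system yields a = -6, b = -5, c = -4, d = -2, e = -1.
So g(x) = -6x^4 - 5x^3 - 4x^2 - 2x - 1.
Check: g(2) = -157. ✓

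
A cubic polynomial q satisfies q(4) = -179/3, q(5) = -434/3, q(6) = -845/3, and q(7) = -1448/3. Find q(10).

Forward differences of the values at u = 4, 5, 6, 7:
  q  : -179/3  -434/3  -845/3  -1448/3
  Δ  : -85  -137  -201
  Δ^2: -52  -64
  Δ^3: -12
The third differences are constant, confirming degree 3.
Interpolating (Newton forward form) and evaluating at u = 10 gives q(10) = -4769/3.

-4769/3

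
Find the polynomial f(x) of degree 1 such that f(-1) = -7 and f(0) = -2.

f(x) = 5x - 2

Using the Lagrange interpolation formula with nodes -1, 0:
  L_0(x) = x / -1
  L_1(x) = (x + 1) / 1
Then f(x) = -7·L_0(x) - 2·L_1(x).
Expanding and collecting terms gives f(x) = 5x - 2.
Check: f(0) = -2. ✓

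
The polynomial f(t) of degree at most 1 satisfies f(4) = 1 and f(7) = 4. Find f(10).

Write f(t) = at + b. Substituting each data point gives a linear system:
  4a + b = 1
  7a + b = 4
Solving the system yields a = 1, b = -3.
So f(t) = t - 3.
Then f(10) = 7.

7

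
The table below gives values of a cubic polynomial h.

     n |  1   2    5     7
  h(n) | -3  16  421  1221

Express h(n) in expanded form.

h(n) = 4n^3 - 3n^2 - 4

Using the Lagrange interpolation formula with nodes 1, 2, 5, 7:
  L_0(n) = (n - 2)(n - 5)(n - 7) / -24
  L_1(n) = (n - 1)(n - 5)(n - 7) / 15
  L_2(n) = (n - 1)(n - 2)(n - 7) / -24
  L_3(n) = (n - 1)(n - 2)(n - 5) / 60
Then h(n) = -3·L_0(n) + 16·L_1(n) + 421·L_2(n) + 1221·L_3(n).
Expanding and collecting terms gives h(n) = 4n³ - 3n² - 4.
Check: h(7) = 1221. ✓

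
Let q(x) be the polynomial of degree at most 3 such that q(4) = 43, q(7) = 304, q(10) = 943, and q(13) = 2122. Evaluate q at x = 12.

Write q(x) = ax^3 + bx^2 + cx + d. Substituting each data point gives a linear system:
  64a + 16b + 4c + d = 43
  343a + 49b + 7c + d = 304
  1000a + 100b + 10c + d = 943
  2197a + 169b + 13c + d = 2122
Solving the system yields a = 1, b = 0, c = -6, d = 3.
So q(x) = x^3 - 6x + 3.
Then q(12) = 1659.

1659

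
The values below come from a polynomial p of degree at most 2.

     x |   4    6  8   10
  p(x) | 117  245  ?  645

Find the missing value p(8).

421

The 3 known points determine the degree-2 polynomial uniquely.
Write p(x) = ax^2 + bx + c. Substituting each data point gives a linear system:
  16a + 4b + c = 117
  36a + 6b + c = 245
  100a + 10b + c = 645
Solving the system yields a = 6, b = 4, c = 5.
So p(x) = 6x² + 4x + 5.
Then p(8) = 421.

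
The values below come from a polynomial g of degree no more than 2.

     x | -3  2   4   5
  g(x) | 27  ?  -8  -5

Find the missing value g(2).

-8

The 3 known points determine the degree-2 polynomial uniquely.
Write g(x) = ax^2 + bx + c. Substituting each data point gives a linear system:
  9a - 3b + c = 27
  16a + 4b + c = -8
  25a + 5b + c = -5
Solving the system yields a = 1, b = -6, c = 0.
So g(x) = x^2 - 6x.
Then g(2) = -8.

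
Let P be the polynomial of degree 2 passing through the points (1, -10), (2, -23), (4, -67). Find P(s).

Write P(s) = as^2 + bs + c. Substituting each data point gives a linear system:
  a + b + c = -10
  4a + 2b + c = -23
  16a + 4b + c = -67
Solving the system yields a = -3, b = -4, c = -3.
So P(s) = -3s^2 - 4s - 3.
Check: P(1) = -10. ✓

P(s) = -3s^2 - 4s - 3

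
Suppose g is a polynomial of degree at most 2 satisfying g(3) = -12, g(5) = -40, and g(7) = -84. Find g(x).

Write g(x) = ax^2 + bx + c. Substituting each data point gives a linear system:
  9a + 3b + c = -12
  25a + 5b + c = -40
  49a + 7b + c = -84
Solving the system yields a = -2, b = 2, c = 0.
So g(x) = -2x^2 + 2x.
Check: g(7) = -84. ✓

g(x) = -2x^2 + 2x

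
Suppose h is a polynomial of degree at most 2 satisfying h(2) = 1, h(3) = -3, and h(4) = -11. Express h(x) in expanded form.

Using the Lagrange interpolation formula with nodes 2, 3, 4:
  L_0(x) = (x - 3)(x - 4) / 2
  L_1(x) = (x - 2)(x - 4) / -1
  L_2(x) = (x - 2)(x - 3) / 2
Then h(x) = 1·L_0(x) - 3·L_1(x) - 11·L_2(x).
Expanding and collecting terms gives h(x) = -2x^2 + 6x - 3.
Check: h(2) = 1. ✓

h(x) = -2x^2 + 6x - 3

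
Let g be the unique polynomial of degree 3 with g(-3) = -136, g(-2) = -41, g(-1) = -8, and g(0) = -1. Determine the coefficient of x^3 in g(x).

Write g(x) = ax^3 + bx^2 + cx + d. Substituting each data point gives a linear system:
  -27a + 9b - 3c + d = -136
  -8a + 4b - 2c + d = -41
  -a + b - c + d = -8
  d = -1
Solving the system yields a = 6, b = 5, c = 6, d = -1.
So g(x) = 6x^3 + 5x^2 + 6x - 1.
The leading coefficient is 6.

6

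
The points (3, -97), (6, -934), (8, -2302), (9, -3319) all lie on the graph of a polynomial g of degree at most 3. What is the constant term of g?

2

Write g(n) = an^3 + bn^2 + cn + d. Substituting each data point gives a linear system:
  27a + 9b + 3c + d = -97
  216a + 36b + 6c + d = -934
  512a + 64b + 8c + d = -2302
  729a + 81b + 9c + d = -3319
Solving the system yields a = -5, b = 4, c = 0, d = 2.
So g(n) = -5n^3 + 4n^2 + 2.
The constant term is 2.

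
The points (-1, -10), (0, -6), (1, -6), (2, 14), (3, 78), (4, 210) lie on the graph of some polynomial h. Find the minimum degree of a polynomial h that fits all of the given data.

Forward differences of the values at x = -1, 0, 1, 2, 3, 4:
  h  : -10  -6  -6  14  78  210
  Δ  : 4  0  20  64  132
  Δ^2: -4  20  44  68
  Δ^3: 24  24  24
  Δ^4: 0  0
  Δ^5: 0
The third differences are constant (24) and nonzero, while all higher differences vanish, so the minimal degree is 3.

3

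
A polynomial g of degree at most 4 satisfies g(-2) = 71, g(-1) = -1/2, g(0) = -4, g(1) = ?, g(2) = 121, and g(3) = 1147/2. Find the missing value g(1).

13/2

The 5 known points determine the degree-4 polynomial uniquely.
Write g(s) = as^4 + bs^3 + cs^2 + ds + e. Substituting each data point gives a linear system:
  16a - 8b + 4c - 2d + e = 71
  a - b + c - d + e = -1/2
  e = -4
  16a + 8b + 4c + 2d + e = 121
  81a + 27b + 9c + 3d + e = 1147/2
Solving the system yields a = 6, b = 3, c = 1, d = 1/2, e = -4.
So g(s) = 6s^4 + 3s^3 + s^2 + (1/2)s - 4.
Then g(1) = 13/2.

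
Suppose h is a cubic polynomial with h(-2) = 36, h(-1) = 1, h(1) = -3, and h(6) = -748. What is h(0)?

-4

Using the Lagrange interpolation formula with nodes -2, -1, 1, 6:
  L_0(x) = (x + 1)(x - 1)(x - 6) / -24
  L_1(x) = (x + 2)(x - 1)(x - 6) / 14
  L_2(x) = (x + 2)(x + 1)(x - 6) / -30
  L_3(x) = (x + 2)(x + 1)(x - 1) / 280
Then h(x) = 36·L_0(x) + 1·L_1(x) - 3·L_2(x) - 748·L_3(x).
Expanding and collecting terms gives h(x) = -4x^3 + 3x^2 + 2x - 4.
Evaluating at x = 0: h(0) = -4.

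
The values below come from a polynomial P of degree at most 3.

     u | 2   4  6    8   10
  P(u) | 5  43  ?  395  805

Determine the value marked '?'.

The 4 known points determine the degree-3 polynomial uniquely.
Write P(u) = au^3 + bu^2 + cu + d. Substituting each data point gives a linear system:
  8a + 4b + 2c + d = 5
  64a + 16b + 4c + d = 43
  512a + 64b + 8c + d = 395
  1000a + 100b + 10c + d = 805
Solving the system yields a = 1, b = -5/2, c = 6, d = -5.
So P(u) = u³ - (5/2)u² + 6u - 5.
Then P(6) = 157.

157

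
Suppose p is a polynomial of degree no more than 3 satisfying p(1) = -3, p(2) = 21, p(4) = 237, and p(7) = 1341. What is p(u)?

Using the Lagrange interpolation formula with nodes 1, 2, 4, 7:
  L_0(u) = (u - 2)(u - 4)(u - 7) / -18
  L_1(u) = (u - 1)(u - 4)(u - 7) / 10
  L_2(u) = (u - 1)(u - 2)(u - 7) / -18
  L_3(u) = (u - 1)(u - 2)(u - 4) / 90
Then p(u) = -3·L_0(u) + 21·L_1(u) + 237·L_2(u) + 1341·L_3(u).
Expanding and collecting terms gives p(u) = 4u^3 - 4u - 3.
Check: p(2) = 21. ✓

p(u) = 4u^3 - 4u - 3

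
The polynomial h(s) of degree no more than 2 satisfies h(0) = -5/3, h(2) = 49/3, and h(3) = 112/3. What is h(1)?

Write h(s) = as^2 + bs + c. Substituting each data point gives a linear system:
  c = -5/3
  4a + 2b + c = 49/3
  9a + 3b + c = 112/3
Solving the system yields a = 4, b = 1, c = -5/3.
So h(s) = 4s^2 + s - 5/3.
Then h(1) = 10/3.

10/3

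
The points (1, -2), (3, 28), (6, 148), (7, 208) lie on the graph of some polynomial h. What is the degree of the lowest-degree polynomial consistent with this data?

Divided differences on the nodes 1, 3, 6, 7:
  order 0: -2  28  148  208
  order 1: 15  40  60
  order 2: 5  5
  order 3: 0
The order-2 divided differences are all 5 (nonzero) and every higher order vanishes, so the data lies on a polynomial of degree exactly 2.

2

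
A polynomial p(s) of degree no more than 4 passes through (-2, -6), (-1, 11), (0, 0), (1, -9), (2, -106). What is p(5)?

Forward differences of the values at s = -2, -1, 0, 1, 2:
  p  : -6  11  0  -9  -106
  Δ  : 17  -11  -9  -97
  Δ^2: -28  2  -88
  Δ^3: 30  -90
  Δ^4: -120
The fourth differences are constant, confirming degree 4.
Interpolating (Newton forward form) and evaluating at s = 5 gives p(5) = -3625.

-3625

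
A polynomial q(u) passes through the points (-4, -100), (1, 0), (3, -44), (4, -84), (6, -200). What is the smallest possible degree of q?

2

Divided differences on the nodes -4, 1, 3, 4, 6:
  order 0: -100  0  -44  -84  -200
  order 1: 20  -22  -40  -58
  order 2: -6  -6  -6
  order 3: 0  0
  order 4: 0
The order-2 divided differences are all -6 (nonzero) and every higher order vanishes, so the data lies on a polynomial of degree exactly 2.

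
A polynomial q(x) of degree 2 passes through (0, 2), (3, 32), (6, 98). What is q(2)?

18

Write q(x) = ax^2 + bx + c. Substituting each data point gives a linear system:
  c = 2
  9a + 3b + c = 32
  36a + 6b + c = 98
Solving the system yields a = 2, b = 4, c = 2.
So q(x) = 2x² + 4x + 2.
Then q(2) = 18.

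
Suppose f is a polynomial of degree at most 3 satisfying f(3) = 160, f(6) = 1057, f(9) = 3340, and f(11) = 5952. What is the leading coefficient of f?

4

Write f(t) = at^3 + bt^2 + ct + d. Substituting each data point gives a linear system:
  27a + 9b + 3c + d = 160
  216a + 36b + 6c + d = 1057
  729a + 81b + 9c + d = 3340
  1331a + 121b + 11c + d = 5952
Solving the system yields a = 4, b = 5, c = 2, d = 1.
So f(t) = 4t³ + 5t² + 2t + 1.
The leading coefficient is 4.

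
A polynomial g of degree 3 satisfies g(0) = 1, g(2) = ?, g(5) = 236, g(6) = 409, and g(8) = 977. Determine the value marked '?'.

17

The 4 known points determine the degree-3 polynomial uniquely.
Write g(x) = ax^3 + bx^2 + cx + d. Substituting each data point gives a linear system:
  d = 1
  125a + 25b + 5c + d = 236
  216a + 36b + 6c + d = 409
  512a + 64b + 8c + d = 977
Solving the system yields a = 2, b = -1, c = 2, d = 1.
So g(x) = 2x^3 - x^2 + 2x + 1.
Then g(2) = 17.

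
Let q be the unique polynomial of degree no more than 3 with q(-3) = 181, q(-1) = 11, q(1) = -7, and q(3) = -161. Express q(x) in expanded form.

Write q(x) = ax^3 + bx^2 + cx + d. Substituting each data point gives a linear system:
  -27a + 9b - 3c + d = 181
  -a + b - c + d = 11
  a + b + c + d = -7
  27a + 9b + 3c + d = -161
Solving the system yields a = -6, b = 1, c = -3, d = 1.
So q(x) = -6x³ + x² - 3x + 1.
Check: q(-3) = 181. ✓

q(x) = -6x^3 + x^2 - 3x + 1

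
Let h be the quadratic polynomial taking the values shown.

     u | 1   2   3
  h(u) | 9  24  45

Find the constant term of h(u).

Write h(u) = au^2 + bu + c. Substituting each data point gives a linear system:
  a + b + c = 9
  4a + 2b + c = 24
  9a + 3b + c = 45
Solving the system yields a = 3, b = 6, c = 0.
So h(u) = 3u^2 + 6u.
The constant term is 0.

0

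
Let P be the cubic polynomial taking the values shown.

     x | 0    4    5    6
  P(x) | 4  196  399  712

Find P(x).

Write P(x) = ax^3 + bx^2 + cx + d. Substituting each data point gives a linear system:
  d = 4
  64a + 16b + 4c + d = 196
  125a + 25b + 5c + d = 399
  216a + 36b + 6c + d = 712
Solving the system yields a = 4, b = -5, c = 4, d = 4.
So P(x) = 4x^3 - 5x^2 + 4x + 4.
Check: P(0) = 4. ✓

P(x) = 4x^3 - 5x^2 + 4x + 4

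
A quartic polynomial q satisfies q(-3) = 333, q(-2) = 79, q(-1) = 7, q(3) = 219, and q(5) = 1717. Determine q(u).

q(u) = 3u^4 - 2u^3 + 4u^2 - u - 3

Write q(u) = au^4 + bu^3 + cu^2 + du + e. Substituting each data point gives a linear system:
  81a - 27b + 9c - 3d + e = 333
  16a - 8b + 4c - 2d + e = 79
  a - b + c - d + e = 7
  81a + 27b + 9c + 3d + e = 219
  625a + 125b + 25c + 5d + e = 1717
Solving the system yields a = 3, b = -2, c = 4, d = -1, e = -3.
So q(u) = 3u⁴ - 2u³ + 4u² - u - 3.
Check: q(3) = 219. ✓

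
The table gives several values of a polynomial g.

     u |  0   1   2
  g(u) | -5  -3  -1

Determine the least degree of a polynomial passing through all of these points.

Forward differences of the values at u = 0, 1, 2:
  g  : -5  -3  -1
  Δ  : 2  2
  Δ^2: 0
The first differences are constant (2) and nonzero, while all higher differences vanish, so the minimal degree is 1.

1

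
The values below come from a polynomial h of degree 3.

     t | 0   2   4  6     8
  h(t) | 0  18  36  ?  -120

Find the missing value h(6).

6

The 4 known points determine the degree-3 polynomial uniquely.
Write h(t) = at^3 + bt^2 + ct + d. Substituting each data point gives a linear system:
  d = 0
  8a + 4b + 2c + d = 18
  64a + 16b + 4c + d = 36
  512a + 64b + 8c + d = -120
Solving the system yields a = -1, b = 6, c = 1, d = 0.
So h(t) = -t^3 + 6t^2 + t.
Then h(6) = 6.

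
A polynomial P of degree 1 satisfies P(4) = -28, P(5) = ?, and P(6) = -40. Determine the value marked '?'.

On equispaced nodes a degree-1 polynomial has vanishing second forward difference, so
  P(4) - 2·P(5) + P(6) = 0.
Substituting the known values and solving for P(5):
  -2·P(5) = 68
  P(5) = -34.

-34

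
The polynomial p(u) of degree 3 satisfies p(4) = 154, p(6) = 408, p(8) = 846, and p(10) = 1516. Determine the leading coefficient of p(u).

1

Write p(u) = au^3 + bu^2 + cu + d. Substituting each data point gives a linear system:
  64a + 16b + 4c + d = 154
  216a + 36b + 6c + d = 408
  512a + 64b + 8c + d = 846
  1000a + 100b + 10c + d = 1516
Solving the system yields a = 1, b = 5, c = 1, d = 6.
So p(u) = u^3 + 5u^2 + u + 6.
The leading coefficient is 1.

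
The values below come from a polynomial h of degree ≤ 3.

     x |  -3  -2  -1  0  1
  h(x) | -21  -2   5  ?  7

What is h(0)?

6

The 4 known points determine the degree-3 polynomial uniquely.
Write h(x) = ax^3 + bx^2 + cx + d. Substituting each data point gives a linear system:
  -27a + 9b - 3c + d = -21
  -8a + 4b - 2c + d = -2
  -a + b - c + d = 5
  a + b + c + d = 7
Solving the system yields a = 1, b = 0, c = 0, d = 6.
So h(x) = x^3 + 6.
Then h(0) = 6.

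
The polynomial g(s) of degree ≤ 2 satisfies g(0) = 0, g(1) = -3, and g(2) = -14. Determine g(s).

Write g(s) = as^2 + bs + c. Substituting each data point gives a linear system:
  c = 0
  a + b + c = -3
  4a + 2b + c = -14
Solving the system yields a = -4, b = 1, c = 0.
So g(s) = -4s^2 + s.
Check: g(2) = -14. ✓

g(s) = -4s^2 + s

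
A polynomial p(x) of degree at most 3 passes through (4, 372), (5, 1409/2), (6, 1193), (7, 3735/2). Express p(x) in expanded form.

p(x) = 5x^3 + 3x^2 + (1/2)x + 2

Using the Lagrange interpolation formula with nodes 4, 5, 6, 7:
  L_0(x) = (x - 5)(x - 6)(x - 7) / -6
  L_1(x) = (x - 4)(x - 6)(x - 7) / 2
  L_2(x) = (x - 4)(x - 5)(x - 7) / -2
  L_3(x) = (x - 4)(x - 5)(x - 6) / 6
Then p(x) = 372·L_0(x) + 1409/2·L_1(x) + 1193·L_2(x) + 3735/2·L_3(x).
Expanding and collecting terms gives p(x) = 5x^3 + 3x^2 + (1/2)x + 2.
Check: p(5) = 1409/2. ✓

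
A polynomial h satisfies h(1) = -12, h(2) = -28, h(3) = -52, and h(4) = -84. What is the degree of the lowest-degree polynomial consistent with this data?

2

Forward differences of the values at t = 1, 2, 3, 4:
  h  : -12  -28  -52  -84
  Δ  : -16  -24  -32
  Δ^2: -8  -8
  Δ^3: 0
The second differences are constant (-8) and nonzero, while all higher differences vanish, so the minimal degree is 2.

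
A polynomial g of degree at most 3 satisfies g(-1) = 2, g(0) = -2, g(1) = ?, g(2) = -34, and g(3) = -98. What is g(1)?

The 4 known points determine the degree-3 polynomial uniquely.
Write g(x) = ax^3 + bx^2 + cx + d. Substituting each data point gives a linear system:
  -a + b - c + d = 2
  d = -2
  8a + 4b + 2c + d = -34
  27a + 9b + 3c + d = -98
Solving the system yields a = -3, b = -1, c = -2, d = -2.
So g(x) = -3x^3 - x^2 - 2x - 2.
Then g(1) = -8.

-8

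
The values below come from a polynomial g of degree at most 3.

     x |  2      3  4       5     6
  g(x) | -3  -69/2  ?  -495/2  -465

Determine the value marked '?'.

The 4 known points determine the degree-3 polynomial uniquely.
Write g(x) = ax^3 + bx^2 + cx + d. Substituting each data point gives a linear system:
  8a + 4b + 2c + d = -3
  27a + 9b + 3c + d = -69/2
  125a + 25b + 5c + d = -495/2
  216a + 36b + 6c + d = -465
Solving the system yields a = -3, b = 5, c = 1/2, d = 0.
So g(x) = -3x^3 + 5x^2 + (1/2)x.
Then g(4) = -110.

-110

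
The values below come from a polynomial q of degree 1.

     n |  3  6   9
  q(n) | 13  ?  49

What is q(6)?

31

The 2 known points determine the degree-1 polynomial uniquely.
Write q(n) = an + b. Substituting each data point gives a linear system:
  3a + b = 13
  9a + b = 49
Solving the system yields a = 6, b = -5.
So q(n) = 6n - 5.
Then q(6) = 31.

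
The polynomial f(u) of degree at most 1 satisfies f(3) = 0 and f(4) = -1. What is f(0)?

3

Write f(u) = au + b. Substituting each data point gives a linear system:
  3a + b = 0
  4a + b = -1
Solving the system yields a = -1, b = 3.
So f(u) = -u + 3.
Then f(0) = 3.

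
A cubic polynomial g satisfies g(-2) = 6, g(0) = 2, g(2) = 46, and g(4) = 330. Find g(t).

g(t) = 4t^3 + 6t^2 - 6t + 2

Write g(t) = at^3 + bt^2 + ct + d. Substituting each data point gives a linear system:
  -8a + 4b - 2c + d = 6
  d = 2
  8a + 4b + 2c + d = 46
  64a + 16b + 4c + d = 330
Solving the system yields a = 4, b = 6, c = -6, d = 2.
So g(t) = 4t^3 + 6t^2 - 6t + 2.
Check: g(-2) = 6. ✓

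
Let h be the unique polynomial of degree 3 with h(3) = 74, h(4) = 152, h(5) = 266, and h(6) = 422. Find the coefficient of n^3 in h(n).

Write h(n) = an^3 + bn^2 + cn + d. Substituting each data point gives a linear system:
  27a + 9b + 3c + d = 74
  64a + 16b + 4c + d = 152
  125a + 25b + 5c + d = 266
  216a + 36b + 6c + d = 422
Solving the system yields a = 1, b = 6, c = -1, d = -4.
So h(n) = n³ + 6n² - n - 4.
The leading coefficient is 1.

1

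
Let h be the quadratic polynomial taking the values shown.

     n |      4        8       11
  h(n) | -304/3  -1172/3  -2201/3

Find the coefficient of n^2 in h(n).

-6

Write h(n) = an^2 + bn + c. Substituting each data point gives a linear system:
  16a + 4b + c = -304/3
  64a + 8b + c = -1172/3
  121a + 11b + c = -2201/3
Solving the system yields a = -6, b = -1/3, c = -4.
So h(n) = -6n^2 - (1/3)n - 4.
The leading coefficient is -6.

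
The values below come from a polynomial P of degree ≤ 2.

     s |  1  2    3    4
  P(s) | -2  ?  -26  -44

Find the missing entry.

On equispaced nodes a degree-2 polynomial has vanishing third forward difference, so
  - P(1) + 3·P(2) - 3·P(3) + P(4) = 0.
Substituting the known values and solving for P(2):
  3·P(2) = -36
  P(2) = -12.

-12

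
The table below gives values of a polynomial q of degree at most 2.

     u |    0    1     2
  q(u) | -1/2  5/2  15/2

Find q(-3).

Using the Lagrange interpolation formula with nodes 0, 1, 2:
  L_0(u) = (u - 1)(u - 2) / 2
  L_1(u) = u(u - 2) / -1
  L_2(u) = u(u - 1) / 2
Then q(u) = -1/2·L_0(u) + 5/2·L_1(u) + 15/2·L_2(u).
Expanding and collecting terms gives q(u) = u² + 2u - 1/2.
Evaluating at u = -3: q(-3) = 5/2.

5/2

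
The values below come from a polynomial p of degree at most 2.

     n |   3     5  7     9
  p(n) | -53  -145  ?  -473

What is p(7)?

-285

On equispaced nodes a degree-2 polynomial has vanishing third forward difference, so
  - p(3) + 3·p(5) - 3·p(7) + p(9) = 0.
Substituting the known values and solving for p(7):
  -3·p(7) = 855
  p(7) = -285.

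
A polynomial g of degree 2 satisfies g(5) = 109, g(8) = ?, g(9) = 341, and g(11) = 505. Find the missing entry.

271

The 3 known points determine the degree-2 polynomial uniquely.
Write g(t) = at^2 + bt + c. Substituting each data point gives a linear system:
  25a + 5b + c = 109
  81a + 9b + c = 341
  121a + 11b + c = 505
Solving the system yields a = 4, b = 2, c = -1.
So g(t) = 4t² + 2t - 1.
Then g(8) = 271.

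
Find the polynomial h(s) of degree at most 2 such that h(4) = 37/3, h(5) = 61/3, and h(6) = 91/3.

Write h(s) = as^2 + bs + c. Substituting each data point gives a linear system:
  16a + 4b + c = 37/3
  25a + 5b + c = 61/3
  36a + 6b + c = 91/3
Solving the system yields a = 1, b = -1, c = 1/3.
So h(s) = s^2 - s + 1/3.
Check: h(5) = 61/3. ✓

h(s) = s^2 - s + 1/3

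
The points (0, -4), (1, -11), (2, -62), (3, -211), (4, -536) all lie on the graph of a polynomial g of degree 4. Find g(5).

-1139

Write g(s) = as^4 + bs^3 + cs^2 + ds + e. Substituting each data point gives a linear system:
  e = -4
  a + b + c + d + e = -11
  16a + 8b + 4c + 2d + e = -62
  81a + 27b + 9c + 3d + e = -211
  256a + 64b + 16c + 4d + e = -536
Solving the system yields a = -1, b = -3, c = -6, d = 3, e = -4.
So g(s) = -s⁴ - 3s³ - 6s² + 3s - 4.
Then g(5) = -1139.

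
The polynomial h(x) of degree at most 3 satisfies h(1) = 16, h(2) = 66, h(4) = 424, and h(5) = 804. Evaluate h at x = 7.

2146

Using the Lagrange interpolation formula with nodes 1, 2, 4, 5:
  L_0(x) = (x - 2)(x - 4)(x - 5) / -12
  L_1(x) = (x - 1)(x - 4)(x - 5) / 6
  L_2(x) = (x - 1)(x - 2)(x - 5) / -6
  L_3(x) = (x - 1)(x - 2)(x - 4) / 12
Then h(x) = 16·L_0(x) + 66·L_1(x) + 424·L_2(x) + 804·L_3(x).
Expanding and collecting terms gives h(x) = 6x^3 + x^2 + 5x + 4.
Evaluating at x = 7: h(7) = 2146.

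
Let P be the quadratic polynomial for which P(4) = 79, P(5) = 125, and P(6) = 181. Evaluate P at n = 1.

1

Forward differences of the values at n = 4, 5, 6:
  P  : 79  125  181
  Δ  : 46  56
  Δ^2: 10
The second differences are constant, confirming degree 2.
Interpolating (Newton forward form) and evaluating at n = 1 gives P(1) = 1.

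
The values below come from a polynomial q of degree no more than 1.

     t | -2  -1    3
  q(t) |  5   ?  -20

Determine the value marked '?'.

The 2 known points determine the degree-1 polynomial uniquely.
Write q(t) = at + b. Substituting each data point gives a linear system:
  -2a + b = 5
  3a + b = -20
Solving the system yields a = -5, b = -5.
So q(t) = -5t - 5.
Then q(-1) = 0.

0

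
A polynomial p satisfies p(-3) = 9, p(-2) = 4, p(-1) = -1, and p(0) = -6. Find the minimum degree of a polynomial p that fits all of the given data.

Forward differences of the values at s = -3, -2, -1, 0:
  p  : 9  4  -1  -6
  Δ  : -5  -5  -5
  Δ^2: 0  0
  Δ^3: 0
The first differences are constant (-5) and nonzero, while all higher differences vanish, so the minimal degree is 1.

1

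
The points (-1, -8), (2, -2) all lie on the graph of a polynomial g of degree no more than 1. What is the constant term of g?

-6

Write g(u) = au + b. Substituting each data point gives a linear system:
  -a + b = -8
  2a + b = -2
Solving the system yields a = 2, b = -6.
So g(u) = 2u - 6.
The constant term is -6.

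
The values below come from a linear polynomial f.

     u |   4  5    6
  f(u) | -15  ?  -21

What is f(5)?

-18

On equispaced nodes a degree-1 polynomial has vanishing second forward difference, so
  f(4) - 2·f(5) + f(6) = 0.
Substituting the known values and solving for f(5):
  -2·f(5) = 36
  f(5) = -18.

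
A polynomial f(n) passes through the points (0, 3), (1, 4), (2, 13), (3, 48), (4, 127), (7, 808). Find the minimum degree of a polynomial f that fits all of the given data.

Divided differences on the nodes 0, 1, 2, 3, 4, 7:
  order 0: 3  4  13  48  127  808
  order 1: 1  9  35  79  227
  order 2: 4  13  22  37
  order 3: 3  3  3
  order 4: 0  0
  order 5: 0
The order-3 divided differences are all 3 (nonzero) and every higher order vanishes, so the data lies on a polynomial of degree exactly 3.

3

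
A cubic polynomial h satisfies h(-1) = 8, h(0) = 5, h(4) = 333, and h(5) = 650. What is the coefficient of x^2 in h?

Write h(x) = ax^3 + bx^2 + cx + d. Substituting each data point gives a linear system:
  -a + b - c + d = 8
  d = 5
  64a + 16b + 4c + d = 333
  125a + 25b + 5c + d = 650
Solving the system yields a = 5, b = 2, c = -6, d = 5.
So h(x) = 5x³ + 2x² - 6x + 5.
The coefficient of x^2 is 2.

2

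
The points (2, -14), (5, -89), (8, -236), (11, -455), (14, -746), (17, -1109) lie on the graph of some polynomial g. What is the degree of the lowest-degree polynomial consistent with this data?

Forward differences of the values at x = 2, 5, 8, 11, 14, 17:
  g  : -14  -89  -236  -455  -746  -1109
  Δ  : -75  -147  -219  -291  -363
  Δ^2: -72  -72  -72  -72
  Δ^3: 0  0  0
  Δ^4: 0  0
  Δ^5: 0
The second differences are constant (-72) and nonzero, while all higher differences vanish, so the minimal degree is 2.

2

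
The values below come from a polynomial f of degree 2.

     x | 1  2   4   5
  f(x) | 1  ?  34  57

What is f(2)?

6

The 3 known points determine the degree-2 polynomial uniquely.
Write f(x) = ax^2 + bx + c. Substituting each data point gives a linear system:
  a + b + c = 1
  16a + 4b + c = 34
  25a + 5b + c = 57
Solving the system yields a = 3, b = -4, c = 2.
So f(x) = 3x² - 4x + 2.
Then f(2) = 6.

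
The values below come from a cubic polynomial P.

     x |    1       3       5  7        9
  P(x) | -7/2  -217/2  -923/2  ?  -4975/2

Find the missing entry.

On equispaced nodes a degree-3 polynomial has vanishing fourth forward difference, so
  P(1) - 4·P(3) + 6·P(5) - 4·P(7) + P(9) = 0.
Substituting the known values and solving for P(7):
  -4·P(7) = 4826
  P(7) = -2413/2.

-2413/2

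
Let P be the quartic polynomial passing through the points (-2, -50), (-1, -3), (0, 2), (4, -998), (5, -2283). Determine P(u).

Write P(u) = au^4 + bu^3 + cu^2 + du + e. Substituting each data point gives a linear system:
  16a - 8b + 4c - 2d + e = -50
  a - b + c - d + e = -3
  e = 2
  256a + 64b + 16c + 4d + e = -998
  625a + 125b + 25c + 5d + e = -2283
Solving the system yields a = -3, b = -2, c = -6, d = -2, e = 2.
So P(u) = -3u^4 - 2u^3 - 6u^2 - 2u + 2.
Check: P(4) = -998. ✓

P(u) = -3u^4 - 2u^3 - 6u^2 - 2u + 2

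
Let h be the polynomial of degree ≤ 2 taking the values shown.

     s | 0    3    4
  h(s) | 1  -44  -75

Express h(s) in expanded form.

h(s) = -4s^2 - 3s + 1

Write h(s) = as^2 + bs + c. Substituting each data point gives a linear system:
  c = 1
  9a + 3b + c = -44
  16a + 4b + c = -75
Solving the system yields a = -4, b = -3, c = 1.
So h(s) = -4s² - 3s + 1.
Check: h(3) = -44. ✓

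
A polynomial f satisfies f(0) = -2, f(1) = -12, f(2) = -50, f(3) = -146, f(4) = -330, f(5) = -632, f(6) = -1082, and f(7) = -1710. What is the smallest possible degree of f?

Forward differences of the values at x = 0, 1, 2, 3, 4, 5, 6, 7:
  f  : -2  -12  -50  -146  -330  -632  -1082  -1710
  Δ  : -10  -38  -96  -184  -302  -450  -628
  Δ^2: -28  -58  -88  -118  -148  -178
  Δ^3: -30  -30  -30  -30  -30
  Δ^4: 0  0  0  0
  Δ^5: 0  0  0
  Δ^6: 0  0
  Δ^7: 0
The third differences are constant (-30) and nonzero, while all higher differences vanish, so the minimal degree is 3.

3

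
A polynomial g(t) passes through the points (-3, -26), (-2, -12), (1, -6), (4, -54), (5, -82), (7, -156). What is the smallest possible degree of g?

2

Divided differences on the nodes -3, -2, 1, 4, 5, 7:
  order 0: -26  -12  -6  -54  -82  -156
  order 1: 14  2  -16  -28  -37
  order 2: -3  -3  -3  -3
  order 3: 0  0  0
  order 4: 0  0
  order 5: 0
The order-2 divided differences are all -3 (nonzero) and every higher order vanishes, so the data lies on a polynomial of degree exactly 2.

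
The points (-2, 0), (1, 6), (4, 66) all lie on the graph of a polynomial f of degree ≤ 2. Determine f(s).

Write f(s) = as^2 + bs + c. Substituting each data point gives a linear system:
  4a - 2b + c = 0
  a + b + c = 6
  16a + 4b + c = 66
Solving the system yields a = 3, b = 5, c = -2.
So f(s) = 3s^2 + 5s - 2.
Check: f(4) = 66. ✓

f(s) = 3s^2 + 5s - 2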